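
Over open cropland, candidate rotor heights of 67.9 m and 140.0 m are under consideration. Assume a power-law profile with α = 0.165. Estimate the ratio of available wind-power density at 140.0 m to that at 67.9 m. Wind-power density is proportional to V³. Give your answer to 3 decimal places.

1.431

Speed ratio: V_B/V_A = (z_B/z_A)^α = (140.0/67.9)^0.165 = (2.0619)^0.165 = 1.12681
Power-density ratio: P_B/P_A = (V_B/V_A)³ = (1.12681)³ = 1.43073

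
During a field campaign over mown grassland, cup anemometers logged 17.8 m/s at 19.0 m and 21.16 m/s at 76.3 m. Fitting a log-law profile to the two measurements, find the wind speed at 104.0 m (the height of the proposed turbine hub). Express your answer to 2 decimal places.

Log law: V ∝ ln(z/z₀). From the pair, with r = V₁/V₂ = 0.84121,
ln z₀ = (ln z₁ − r·ln z₂)/(1 − r) = (2.9444 − 0.84121×4.3347)/0.15879 = -4.4205 → z₀ = 0.01203 m
V₃ = V₁ · ln(z₃/z₀)/ln(z₁/z₀) = 17.8 × 9.0649/7.3649 = 21.9085 m/s

21.91 m/s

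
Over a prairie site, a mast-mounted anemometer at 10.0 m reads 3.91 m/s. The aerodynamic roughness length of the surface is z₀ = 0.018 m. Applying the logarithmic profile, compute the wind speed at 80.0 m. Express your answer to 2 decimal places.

5.20 m/s

Log law: V(z) ∝ ln(z/z₀), so V₂/V₁ = ln(z₂/z₀) / ln(z₁/z₀).
ln(80.0/0.018) = 8.3994, ln(10.0/0.018) = 6.3200
V₂ = 3.91 × 8.3994/6.3200 = 3.91 × 1.3290 = 5.1965 m/s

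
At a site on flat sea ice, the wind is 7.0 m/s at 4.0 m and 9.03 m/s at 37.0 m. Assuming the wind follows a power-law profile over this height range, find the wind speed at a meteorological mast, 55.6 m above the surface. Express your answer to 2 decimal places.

First find α: α = ln(V₂/V₁)/ln(z₂/z₁) = ln(9.03/7.0)/ln(37.0/4.0) = 0.25464/2.22462 = 0.1145
Extrapolate from 37.0 m to 55.6 m: V₃ = 9.03 × (55.6/37.0)^0.1145 = 9.03 × 1.0477 = 9.4609 m/s

9.46 m/s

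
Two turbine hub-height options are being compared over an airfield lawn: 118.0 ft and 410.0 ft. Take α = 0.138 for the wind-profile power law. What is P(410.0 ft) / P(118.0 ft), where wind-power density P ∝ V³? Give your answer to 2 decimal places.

Speed ratio: V_B/V_A = (z_B/z_A)^α = (410.0/118.0)^0.138 = (3.4746)^0.138 = 1.18753
Power-density ratio: P_B/P_A = (V_B/V_A)³ = (1.18753)³ = 1.67469

1.67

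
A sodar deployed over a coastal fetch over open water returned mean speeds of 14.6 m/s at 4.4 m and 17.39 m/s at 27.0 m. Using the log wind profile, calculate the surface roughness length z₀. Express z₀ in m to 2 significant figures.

Log law: V(z) ∝ ln(z/z₀). With r = V₁/V₂ = 14.6/17.39 = 0.83956,
r · ln(z₂/z₀) = ln(z₁/z₀) ⇒ ln z₀ = (ln z₁ − r·ln z₂)/(1 − r)
ln z₀ = (1.48160 − 0.83956×3.29584) / 0.16044 = -8.0122
z₀ = exp(-8.0122) = 0.0003314 m

z₀ ≈ 0.00033 m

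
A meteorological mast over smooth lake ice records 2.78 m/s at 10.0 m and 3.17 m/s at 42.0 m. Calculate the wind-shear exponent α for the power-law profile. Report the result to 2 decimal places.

α ≈ 0.09

Power law: V₂/V₁ = (z₂/z₁)^α ⇒ α = ln(V₂/V₁) / ln(z₂/z₁)
α = ln(3.17/2.78) / ln(42.0/10.0) = ln(1.1403) / ln(4.2000)
  = 0.13128 / 1.43508 = 0.09148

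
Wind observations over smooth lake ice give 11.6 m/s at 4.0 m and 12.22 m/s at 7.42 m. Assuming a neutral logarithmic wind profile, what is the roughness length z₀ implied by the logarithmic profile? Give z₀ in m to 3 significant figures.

z₀ ≈ 0.0000381 m

Log law: V(z) ∝ ln(z/z₀). With r = V₁/V₂ = 11.6/12.22 = 0.94926,
r · ln(z₂/z₀) = ln(z₁/z₀) ⇒ ln z₀ = (ln z₁ − r·ln z₂)/(1 − r)
ln z₀ = (1.38629 − 0.94926×2.00418) / 0.05074 = -10.1741
z₀ = exp(-10.1741) = 0.00003814 m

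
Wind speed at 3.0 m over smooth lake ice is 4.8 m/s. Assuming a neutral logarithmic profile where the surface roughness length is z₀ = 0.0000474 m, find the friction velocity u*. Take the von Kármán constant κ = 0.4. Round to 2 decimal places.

Log law: V(z) = (u*/κ) · ln(z/z₀) ⇒ u* = κ · V / ln(z/z₀)
u* = 0.4 × 4.8 / ln(3.0/0.0000474) = 0.4 × 4.8 / 11.0555
   = 1.9200 / 11.0555 = 0.1737 m/s

u* ≈ 0.17 m/s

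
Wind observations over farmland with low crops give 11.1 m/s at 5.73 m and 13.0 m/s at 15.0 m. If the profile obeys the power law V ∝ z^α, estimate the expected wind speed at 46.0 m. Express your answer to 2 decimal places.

First find α: α = ln(V₂/V₁)/ln(z₂/z₁) = ln(13.0/11.1)/ln(15.0/5.73) = 0.15800/0.96233 = 0.1642
Extrapolate from 15.0 m to 46.0 m: V₃ = 13.0 × (46.0/15.0)^0.1642 = 13.0 × 1.2020 = 15.6260 m/s

15.63 m/s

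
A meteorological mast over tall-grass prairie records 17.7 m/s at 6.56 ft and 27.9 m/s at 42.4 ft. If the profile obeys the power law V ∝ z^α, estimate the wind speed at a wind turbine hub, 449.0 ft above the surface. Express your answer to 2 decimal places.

First find α: α = ln(V₂/V₁)/ln(z₂/z₁) = ln(27.9/17.7)/ln(42.4/6.56) = 0.45506/1.86616 = 0.2438
Extrapolate from 42.4 ft to 449.0 ft: V₃ = 27.9 × (449.0/42.4)^0.2438 = 27.9 × 1.7779 = 49.6045 m/s

49.60 m/s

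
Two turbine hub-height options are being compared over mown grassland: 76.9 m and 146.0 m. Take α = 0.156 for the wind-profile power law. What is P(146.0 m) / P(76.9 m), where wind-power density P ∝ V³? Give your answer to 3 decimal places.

1.350

Speed ratio: V_B/V_A = (z_B/z_A)^α = (146.0/76.9)^0.156 = (1.8986)^0.156 = 1.10518
Power-density ratio: P_B/P_A = (V_B/V_A)³ = (1.10518)³ = 1.34991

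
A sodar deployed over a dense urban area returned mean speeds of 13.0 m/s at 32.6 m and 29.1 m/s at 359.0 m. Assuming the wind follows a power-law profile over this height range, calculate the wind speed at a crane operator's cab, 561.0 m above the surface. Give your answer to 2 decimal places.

First find α: α = ln(V₂/V₁)/ln(z₂/z₁) = ln(29.1/13.0)/ln(359.0/32.6) = 0.80579/2.39901 = 0.3359
Extrapolate from 359.0 m to 561.0 m: V₃ = 29.1 × (561.0/359.0)^0.3359 = 29.1 × 1.1618 = 33.8073 m/s

33.81 m/s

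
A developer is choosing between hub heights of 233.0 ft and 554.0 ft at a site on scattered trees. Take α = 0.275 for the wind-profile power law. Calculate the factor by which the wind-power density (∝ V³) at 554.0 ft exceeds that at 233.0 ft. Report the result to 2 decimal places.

Speed ratio: V_B/V_A = (z_B/z_A)^α = (554.0/233.0)^0.275 = (2.3777)^0.275 = 1.26894
Power-density ratio: P_B/P_A = (V_B/V_A)³ = (1.26894)³ = 2.04328

2.04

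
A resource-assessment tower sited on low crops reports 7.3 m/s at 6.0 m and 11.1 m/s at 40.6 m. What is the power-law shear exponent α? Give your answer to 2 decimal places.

Power law: V₂/V₁ = (z₂/z₁)^α ⇒ α = ln(V₂/V₁) / ln(z₂/z₁)
α = ln(11.1/7.3) / ln(40.6/6.0) = ln(1.5205) / ln(6.7667)
  = 0.41907 / 1.91201 = 0.21918

α ≈ 0.22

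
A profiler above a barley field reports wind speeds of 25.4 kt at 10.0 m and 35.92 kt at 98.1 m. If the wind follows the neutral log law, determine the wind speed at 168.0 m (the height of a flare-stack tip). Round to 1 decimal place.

38.4 kt

Log law: V ∝ ln(z/z₀). From the pair, with r = V₁/V₂ = 0.70713,
ln z₀ = (ln z₁ − r·ln z₂)/(1 − r) = (2.3026 − 0.70713×4.5860)/0.29287 = -3.2106 → z₀ = 0.04033 m
V₃ = V₁ · ln(z₃/z₀)/ln(z₁/z₀) = 25.4 × 8.3345/5.5132 = 38.3985 kt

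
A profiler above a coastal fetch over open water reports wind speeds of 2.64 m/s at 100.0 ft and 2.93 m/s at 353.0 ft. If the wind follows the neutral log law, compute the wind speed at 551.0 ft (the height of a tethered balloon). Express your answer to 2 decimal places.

3.03 m/s

Log law: V ∝ ln(z/z₀). From the pair, with r = V₁/V₂ = 0.90102,
ln z₀ = (ln z₁ − r·ln z₂)/(1 − r) = (4.6052 − 0.90102×5.8665)/0.09898 = -6.8770 → z₀ = 0.001031 ft
V₃ = V₁ · ln(z₃/z₀)/ln(z₁/z₀) = 2.64 × 13.1887/11.4822 = 3.0324 m/s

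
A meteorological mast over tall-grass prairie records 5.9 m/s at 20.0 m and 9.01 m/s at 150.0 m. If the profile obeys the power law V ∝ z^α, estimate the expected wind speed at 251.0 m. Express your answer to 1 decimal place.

First find α: α = ln(V₂/V₁)/ln(z₂/z₁) = ln(9.01/5.9)/ln(150.0/20.0) = 0.42338/2.01490 = 0.2101
Extrapolate from 150.0 m to 251.0 m: V₃ = 9.01 × (251.0/150.0)^0.2101 = 9.01 × 1.1142 = 10.0393 m/s

10.0 m/s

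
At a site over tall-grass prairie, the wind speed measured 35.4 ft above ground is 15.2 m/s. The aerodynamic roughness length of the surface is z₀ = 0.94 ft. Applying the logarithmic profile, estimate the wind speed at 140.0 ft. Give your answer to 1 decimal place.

21.0 m/s

Log law: V(z) ∝ ln(z/z₀), so V₂/V₁ = ln(z₂/z₀) / ln(z₁/z₀).
ln(140.0/0.94) = 5.0035, ln(35.4/0.94) = 3.6286
V₂ = 15.2 × 5.0035/3.6286 = 15.2 × 1.3789 = 20.9595 m/s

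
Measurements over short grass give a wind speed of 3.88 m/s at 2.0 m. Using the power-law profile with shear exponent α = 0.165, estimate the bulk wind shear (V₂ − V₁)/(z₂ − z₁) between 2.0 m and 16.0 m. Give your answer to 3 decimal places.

0.113 m/s/m

Power law: V₂ = V₁ · (z₂/z₁)^α = 3.88 × (8.0000)^0.165 = 5.4682 m/s
ΔV/Δz = (5.4682 − 3.88)/(16.0 − 2.0) = 1.5882/14.0000 = 0.11344 m/s/m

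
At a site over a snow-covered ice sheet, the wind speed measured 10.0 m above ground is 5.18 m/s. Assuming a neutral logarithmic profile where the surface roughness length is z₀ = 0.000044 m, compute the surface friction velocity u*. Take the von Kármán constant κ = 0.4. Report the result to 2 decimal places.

u* ≈ 0.17 m/s

Log law: V(z) = (u*/κ) · ln(z/z₀) ⇒ u* = κ · V / ln(z/z₀)
u* = 0.4 × 5.18 / ln(10.0/0.000044) = 0.4 × 5.18 / 12.3339
   = 2.0720 / 12.3339 = 0.1680 m/s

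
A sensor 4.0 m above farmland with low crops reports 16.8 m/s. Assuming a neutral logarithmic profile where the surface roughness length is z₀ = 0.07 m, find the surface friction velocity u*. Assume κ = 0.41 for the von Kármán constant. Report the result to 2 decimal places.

u* ≈ 1.70 m/s

Log law: V(z) = (u*/κ) · ln(z/z₀) ⇒ u* = κ · V / ln(z/z₀)
u* = 0.41 × 16.8 / ln(4.0/0.07) = 0.41 × 16.8 / 4.0456
   = 6.8880 / 4.0456 = 1.7026 m/s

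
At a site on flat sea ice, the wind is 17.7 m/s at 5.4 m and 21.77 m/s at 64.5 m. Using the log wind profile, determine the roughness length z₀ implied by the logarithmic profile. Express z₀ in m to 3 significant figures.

Log law: V(z) ∝ ln(z/z₀). With r = V₁/V₂ = 17.7/21.77 = 0.81305,
r · ln(z₂/z₀) = ln(z₁/z₀) ⇒ ln z₀ = (ln z₁ − r·ln z₂)/(1 − r)
ln z₀ = (1.68640 − 0.81305×4.16667) / 0.18695 = -9.1000
z₀ = exp(-9.1000) = 0.0001117 m

z₀ ≈ 0.000112 m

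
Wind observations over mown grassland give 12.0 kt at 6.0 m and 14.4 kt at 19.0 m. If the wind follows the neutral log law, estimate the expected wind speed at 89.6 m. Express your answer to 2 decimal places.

Log law: V ∝ ln(z/z₀). From the pair, with r = V₁/V₂ = 0.83333,
ln z₀ = (ln z₁ − r·ln z₂)/(1 − r) = (1.7918 − 0.83333×2.9444)/0.16667 = -3.9716 → z₀ = 0.01884 m
V₃ = V₁ · ln(z₃/z₀)/ln(z₁/z₀) = 12.0 × 8.4670/5.7634 = 17.6292 kt

17.63 kt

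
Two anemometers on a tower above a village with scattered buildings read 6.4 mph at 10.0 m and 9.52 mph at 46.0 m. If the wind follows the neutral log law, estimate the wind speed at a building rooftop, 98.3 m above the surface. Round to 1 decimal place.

Log law: V ∝ ln(z/z₀). From the pair, with r = V₁/V₂ = 0.67227,
ln z₀ = (ln z₁ − r·ln z₂)/(1 − r) = (2.3026 − 0.67227×3.8286)/0.32773 = -0.8278 → z₀ = 0.4370 m
V₃ = V₁ · ln(z₃/z₀)/ln(z₁/z₀) = 6.4 × 5.4158/3.1304 = 11.0725 mph

11.1 mph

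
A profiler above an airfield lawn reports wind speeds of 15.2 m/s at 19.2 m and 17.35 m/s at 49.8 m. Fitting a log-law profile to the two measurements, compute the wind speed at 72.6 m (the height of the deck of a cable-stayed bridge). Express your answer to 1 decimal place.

18.2 m/s

Log law: V ∝ ln(z/z₀). From the pair, with r = V₁/V₂ = 0.87608,
ln z₀ = (ln z₁ − r·ln z₂)/(1 − r) = (2.9549 − 0.87608×3.9080)/0.12392 = -3.7833 → z₀ = 0.02275 m
V₃ = V₁ · ln(z₃/z₀)/ln(z₁/z₀) = 15.2 × 8.0683/6.7382 = 18.2003 m/s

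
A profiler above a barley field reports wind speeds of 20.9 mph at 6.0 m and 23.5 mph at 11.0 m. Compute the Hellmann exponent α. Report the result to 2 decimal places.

α ≈ 0.19

Power law: V₂/V₁ = (z₂/z₁)^α ⇒ α = ln(V₂/V₁) / ln(z₂/z₁)
α = ln(23.5/20.9) / ln(11.0/6.0) = ln(1.1244) / ln(1.8333)
  = 0.11725 / 0.60614 = 0.19344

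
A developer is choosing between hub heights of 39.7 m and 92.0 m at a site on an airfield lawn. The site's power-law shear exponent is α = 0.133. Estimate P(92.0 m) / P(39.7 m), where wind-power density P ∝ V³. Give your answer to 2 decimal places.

Speed ratio: V_B/V_A = (z_B/z_A)^α = (92.0/39.7)^0.133 = (2.3174)^0.133 = 1.11826
Power-density ratio: P_B/P_A = (V_B/V_A)³ = (1.11826)³ = 1.39841

1.40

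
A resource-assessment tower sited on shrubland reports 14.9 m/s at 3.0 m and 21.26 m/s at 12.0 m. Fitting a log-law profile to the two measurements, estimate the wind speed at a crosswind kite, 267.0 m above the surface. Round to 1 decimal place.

Log law: V ∝ ln(z/z₀). From the pair, with r = V₁/V₂ = 0.70085,
ln z₀ = (ln z₁ − r·ln z₂)/(1 − r) = (1.0986 − 0.70085×2.4849)/0.29915 = -2.1492 → z₀ = 0.1166 m
V₃ = V₁ · ln(z₃/z₀)/ln(z₁/z₀) = 14.9 × 7.7364/3.2478 = 35.4928 m/s

35.5 m/s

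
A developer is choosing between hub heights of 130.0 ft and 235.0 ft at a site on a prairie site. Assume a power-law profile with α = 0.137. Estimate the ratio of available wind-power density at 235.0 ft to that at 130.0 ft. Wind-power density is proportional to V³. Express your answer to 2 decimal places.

1.28

Speed ratio: V_B/V_A = (z_B/z_A)^α = (235.0/130.0)^0.137 = (1.8077)^0.137 = 1.08449
Power-density ratio: P_B/P_A = (V_B/V_A)³ = (1.08449)³ = 1.27549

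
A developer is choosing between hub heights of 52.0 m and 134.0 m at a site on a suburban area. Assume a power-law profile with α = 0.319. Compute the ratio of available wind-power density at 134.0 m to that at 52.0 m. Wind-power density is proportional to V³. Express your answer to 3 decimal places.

Speed ratio: V_B/V_A = (z_B/z_A)^α = (134.0/52.0)^0.319 = (2.5769)^0.319 = 1.35251
Power-density ratio: P_B/P_A = (V_B/V_A)³ = (1.35251)³ = 2.47414

2.474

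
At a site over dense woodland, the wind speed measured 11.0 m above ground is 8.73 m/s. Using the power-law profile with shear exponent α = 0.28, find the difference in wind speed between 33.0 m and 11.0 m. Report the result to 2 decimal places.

3.14 m/s

Power law: V₂ = V₁ · (z₂/z₁)^α = 8.73 × (3.0000)^0.28 = 11.8743 m/s
ΔV = 11.8743 − 8.73 = 3.1443 m/s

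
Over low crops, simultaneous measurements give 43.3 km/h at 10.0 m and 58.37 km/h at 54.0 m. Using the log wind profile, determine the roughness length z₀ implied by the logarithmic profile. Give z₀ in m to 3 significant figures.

z₀ ≈ 0.0786 m

Log law: V(z) ∝ ln(z/z₀). With r = V₁/V₂ = 43.3/58.37 = 0.74182,
r · ln(z₂/z₀) = ln(z₁/z₀) ⇒ ln z₀ = (ln z₁ − r·ln z₂)/(1 − r)
ln z₀ = (2.30259 − 0.74182×3.98898) / 0.25818 = -2.5429
z₀ = exp(-2.5429) = 0.07864 m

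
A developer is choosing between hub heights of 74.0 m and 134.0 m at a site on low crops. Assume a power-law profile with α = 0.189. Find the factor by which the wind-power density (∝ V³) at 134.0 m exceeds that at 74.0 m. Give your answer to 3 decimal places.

1.400

Speed ratio: V_B/V_A = (z_B/z_A)^α = (134.0/74.0)^0.189 = (1.8108)^0.189 = 1.11876
Power-density ratio: P_B/P_A = (V_B/V_A)³ = (1.11876)³ = 1.40028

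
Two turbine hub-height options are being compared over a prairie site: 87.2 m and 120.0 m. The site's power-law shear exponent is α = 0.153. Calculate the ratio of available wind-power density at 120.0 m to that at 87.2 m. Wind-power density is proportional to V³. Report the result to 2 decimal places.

1.16

Speed ratio: V_B/V_A = (z_B/z_A)^α = (120.0/87.2)^0.153 = (1.3761)^0.153 = 1.05006
Power-density ratio: P_B/P_A = (V_B/V_A)³ = (1.05006)³ = 1.15784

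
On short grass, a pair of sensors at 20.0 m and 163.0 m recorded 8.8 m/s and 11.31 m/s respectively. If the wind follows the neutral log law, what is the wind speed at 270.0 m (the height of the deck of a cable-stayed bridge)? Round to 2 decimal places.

11.91 m/s

Log law: V ∝ ln(z/z₀). From the pair, with r = V₁/V₂ = 0.77807,
ln z₀ = (ln z₁ − r·ln z₂)/(1 − r) = (2.9957 − 0.77807×5.0938)/0.22193 = -4.3599 → z₀ = 0.01278 m
V₃ = V₁ · ln(z₃/z₀)/ln(z₁/z₀) = 8.8 × 9.9583/7.3556 = 11.9138 m/s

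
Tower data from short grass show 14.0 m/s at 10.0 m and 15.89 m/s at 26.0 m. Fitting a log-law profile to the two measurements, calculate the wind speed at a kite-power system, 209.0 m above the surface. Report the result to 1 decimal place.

Log law: V ∝ ln(z/z₀). From the pair, with r = V₁/V₂ = 0.88106,
ln z₀ = (ln z₁ − r·ln z₂)/(1 − r) = (2.3026 − 0.88106×3.2581)/0.11894 = -4.7753 → z₀ = 0.008436 m
V₃ = V₁ · ln(z₃/z₀)/ln(z₁/z₀) = 14.0 × 10.1176/7.0779 = 20.0126 m/s

20.0 m/s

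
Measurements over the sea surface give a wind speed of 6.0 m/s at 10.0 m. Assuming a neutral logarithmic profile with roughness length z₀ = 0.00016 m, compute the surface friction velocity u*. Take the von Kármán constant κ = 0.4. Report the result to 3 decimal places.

u* ≈ 0.217 m/s

Log law: V(z) = (u*/κ) · ln(z/z₀) ⇒ u* = κ · V / ln(z/z₀)
u* = 0.4 × 6.0 / ln(10.0/0.00016) = 0.4 × 6.0 / 11.0429
   = 2.4000 / 11.0429 = 0.2173 m/s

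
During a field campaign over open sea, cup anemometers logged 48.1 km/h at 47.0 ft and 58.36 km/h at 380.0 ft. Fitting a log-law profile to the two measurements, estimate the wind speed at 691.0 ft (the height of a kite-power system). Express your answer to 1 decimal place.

61.3 km/h

Log law: V ∝ ln(z/z₀). From the pair, with r = V₁/V₂ = 0.82419,
ln z₀ = (ln z₁ − r·ln z₂)/(1 − r) = (3.8501 − 0.82419×5.9402)/0.17581 = -5.9481 → z₀ = 0.002611 ft
V₃ = V₁ · ln(z₃/z₀)/ln(z₁/z₀) = 48.1 × 12.4863/9.7983 = 61.2954 km/h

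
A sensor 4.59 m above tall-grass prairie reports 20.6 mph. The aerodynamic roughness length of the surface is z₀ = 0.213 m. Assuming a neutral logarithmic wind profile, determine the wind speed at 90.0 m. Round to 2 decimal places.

40.57 mph

Log law: V(z) ∝ ln(z/z₀), so V₂/V₁ = ln(z₂/z₀) / ln(z₁/z₀).
ln(90.0/0.213) = 6.0463, ln(4.59/0.213) = 3.0703
V₂ = 20.6 × 6.0463/3.0703 = 20.6 × 1.9692 = 40.5665 mph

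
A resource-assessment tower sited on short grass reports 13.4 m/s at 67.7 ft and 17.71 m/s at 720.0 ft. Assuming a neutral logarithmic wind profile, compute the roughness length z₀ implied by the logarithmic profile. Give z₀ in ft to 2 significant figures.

Log law: V(z) ∝ ln(z/z₀). With r = V₁/V₂ = 13.4/17.71 = 0.75663,
r · ln(z₂/z₀) = ln(z₁/z₀) ⇒ ln z₀ = (ln z₁ − r·ln z₂)/(1 − r)
ln z₀ = (4.21509 − 0.75663×6.57925) / 0.24337 = -3.1352
z₀ = exp(-3.1352) = 0.04349 ft

z₀ ≈ 0.043 ft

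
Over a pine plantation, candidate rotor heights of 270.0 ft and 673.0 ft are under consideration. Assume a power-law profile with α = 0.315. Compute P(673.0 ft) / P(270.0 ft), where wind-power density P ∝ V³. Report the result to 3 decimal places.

Speed ratio: V_B/V_A = (z_B/z_A)^α = (673.0/270.0)^0.315 = (2.4926)^0.315 = 1.33335
Power-density ratio: P_B/P_A = (V_B/V_A)³ = (1.33335)³ = 2.37048

2.370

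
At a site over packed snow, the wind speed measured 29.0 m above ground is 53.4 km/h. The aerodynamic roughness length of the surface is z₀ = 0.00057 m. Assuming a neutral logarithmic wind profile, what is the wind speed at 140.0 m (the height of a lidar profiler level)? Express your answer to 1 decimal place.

61.2 km/h

Log law: V(z) ∝ ln(z/z₀), so V₂/V₁ = ln(z₂/z₀) / ln(z₁/z₀).
ln(140.0/0.00057) = 12.4115, ln(29.0/0.00057) = 10.8372
V₂ = 53.4 × 12.4115/10.8372 = 53.4 × 1.1453 = 61.1576 km/h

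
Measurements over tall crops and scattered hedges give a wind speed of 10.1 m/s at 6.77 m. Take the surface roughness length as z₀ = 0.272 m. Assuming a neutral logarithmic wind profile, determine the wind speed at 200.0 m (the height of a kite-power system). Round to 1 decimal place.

Log law: V(z) ∝ ln(z/z₀), so V₂/V₁ = ln(z₂/z₀) / ln(z₁/z₀).
ln(200.0/0.272) = 6.6003, ln(6.77/0.272) = 3.2145
V₂ = 10.1 × 6.6003/3.2145 = 10.1 × 2.0533 = 20.7384 m/s

20.7 m/s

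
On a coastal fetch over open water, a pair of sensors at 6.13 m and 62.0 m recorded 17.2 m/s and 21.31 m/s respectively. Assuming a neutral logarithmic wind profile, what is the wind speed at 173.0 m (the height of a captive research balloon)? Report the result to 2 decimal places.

Log law: V ∝ ln(z/z₀). From the pair, with r = V₁/V₂ = 0.80713,
ln z₀ = (ln z₁ − r·ln z₂)/(1 − r) = (1.8132 − 0.80713×4.1271)/0.19287 = -7.8704 → z₀ = 0.0003819 m
V₃ = V₁ · ln(z₃/z₀)/ln(z₁/z₀) = 17.2 × 13.0237/9.6836 = 23.1327 m/s

23.13 m/s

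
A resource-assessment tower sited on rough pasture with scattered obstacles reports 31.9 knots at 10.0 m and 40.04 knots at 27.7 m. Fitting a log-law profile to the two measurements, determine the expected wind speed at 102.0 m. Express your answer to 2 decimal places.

Log law: V ∝ ln(z/z₀). From the pair, with r = V₁/V₂ = 0.79670,
ln z₀ = (ln z₁ − r·ln z₂)/(1 − r) = (2.3026 − 0.79670×3.3214)/0.20330 = -1.6902 → z₀ = 0.1845 m
V₃ = V₁ · ln(z₃/z₀)/ln(z₁/z₀) = 31.9 × 6.3152/3.9928 = 50.4545 knots

50.45 knots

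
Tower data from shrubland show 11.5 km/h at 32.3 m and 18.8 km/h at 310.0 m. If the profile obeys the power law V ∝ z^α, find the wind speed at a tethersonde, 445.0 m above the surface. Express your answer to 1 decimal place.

First find α: α = ln(V₂/V₁)/ln(z₂/z₁) = ln(18.8/11.5)/ln(310.0/32.3) = 0.49151/2.26151 = 0.2173
Extrapolate from 310.0 m to 445.0 m: V₃ = 18.8 × (445.0/310.0)^0.2173 = 18.8 × 1.0817 = 20.3367 km/h

20.3 km/h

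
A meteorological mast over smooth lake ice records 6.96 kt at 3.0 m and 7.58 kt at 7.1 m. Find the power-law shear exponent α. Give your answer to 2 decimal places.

Power law: V₂/V₁ = (z₂/z₁)^α ⇒ α = ln(V₂/V₁) / ln(z₂/z₁)
α = ln(7.58/6.96) / ln(7.1/3.0) = ln(1.0891) / ln(2.3667)
  = 0.08533 / 0.86148 = 0.09905

α ≈ 0.10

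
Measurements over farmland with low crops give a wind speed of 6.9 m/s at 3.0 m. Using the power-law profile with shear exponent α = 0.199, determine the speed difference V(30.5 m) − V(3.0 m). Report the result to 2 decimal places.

Power law: V₂ = V₁ · (z₂/z₁)^α = 6.9 × (10.1667)^0.199 = 10.9466 m/s
ΔV = 10.9466 − 6.9 = 4.0466 m/s

4.05 m/s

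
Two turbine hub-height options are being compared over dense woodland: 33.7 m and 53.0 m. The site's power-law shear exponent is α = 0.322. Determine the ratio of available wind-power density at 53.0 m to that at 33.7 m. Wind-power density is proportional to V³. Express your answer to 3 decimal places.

Speed ratio: V_B/V_A = (z_B/z_A)^α = (53.0/33.7)^0.322 = (1.5727)^0.322 = 1.15696
Power-density ratio: P_B/P_A = (V_B/V_A)³ = (1.15696)³ = 1.54867

1.549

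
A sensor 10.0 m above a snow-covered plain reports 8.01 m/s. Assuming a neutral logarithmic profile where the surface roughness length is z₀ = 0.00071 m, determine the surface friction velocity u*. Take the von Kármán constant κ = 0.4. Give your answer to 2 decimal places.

u* ≈ 0.34 m/s

Log law: V(z) = (u*/κ) · ln(z/z₀) ⇒ u* = κ · V / ln(z/z₀)
u* = 0.4 × 8.01 / ln(10.0/0.00071) = 0.4 × 8.01 / 9.5528
   = 3.2040 / 9.5528 = 0.3354 m/s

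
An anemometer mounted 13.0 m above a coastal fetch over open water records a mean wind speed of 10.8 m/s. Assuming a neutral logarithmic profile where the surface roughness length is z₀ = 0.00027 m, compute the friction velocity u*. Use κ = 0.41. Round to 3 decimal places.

u* ≈ 0.411 m/s

Log law: V(z) = (u*/κ) · ln(z/z₀) ⇒ u* = κ · V / ln(z/z₀)
u* = 0.41 × 10.8 / ln(13.0/0.00027) = 0.41 × 10.8 / 10.7820
   = 4.4280 / 10.7820 = 0.4107 m/s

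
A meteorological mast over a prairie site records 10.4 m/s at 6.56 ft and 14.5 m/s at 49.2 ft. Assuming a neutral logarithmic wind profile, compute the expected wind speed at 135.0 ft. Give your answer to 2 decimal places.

Log law: V ∝ ln(z/z₀). From the pair, with r = V₁/V₂ = 0.71724,
ln z₀ = (ln z₁ − r·ln z₂)/(1 − r) = (1.8810 − 0.71724×3.8959)/0.28276 = -3.2300 → z₀ = 0.03956 ft
V₃ = V₁ · ln(z₃/z₀)/ln(z₁/z₀) = 10.4 × 8.1353/5.1110 = 16.5539 m/s

16.55 m/s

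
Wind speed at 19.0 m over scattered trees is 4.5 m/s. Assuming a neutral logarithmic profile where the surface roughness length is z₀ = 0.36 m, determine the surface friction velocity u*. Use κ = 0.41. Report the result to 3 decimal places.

u* ≈ 0.465 m/s

Log law: V(z) = (u*/κ) · ln(z/z₀) ⇒ u* = κ · V / ln(z/z₀)
u* = 0.41 × 4.5 / ln(19.0/0.36) = 0.41 × 4.5 / 3.9661
   = 1.8450 / 3.9661 = 0.4652 m/s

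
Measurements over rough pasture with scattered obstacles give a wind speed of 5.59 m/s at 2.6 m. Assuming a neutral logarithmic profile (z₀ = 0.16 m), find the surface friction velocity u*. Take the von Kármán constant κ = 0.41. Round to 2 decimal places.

u* ≈ 0.82 m/s

Log law: V(z) = (u*/κ) · ln(z/z₀) ⇒ u* = κ · V / ln(z/z₀)
u* = 0.41 × 5.59 / ln(2.6/0.16) = 0.41 × 5.59 / 2.7881
   = 2.2919 / 2.7881 = 0.8220 m/s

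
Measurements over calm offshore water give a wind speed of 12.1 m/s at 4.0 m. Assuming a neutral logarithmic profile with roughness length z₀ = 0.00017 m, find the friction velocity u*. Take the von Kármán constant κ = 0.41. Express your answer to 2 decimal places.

u* ≈ 0.49 m/s

Log law: V(z) = (u*/κ) · ln(z/z₀) ⇒ u* = κ · V / ln(z/z₀)
u* = 0.41 × 12.1 / ln(4.0/0.00017) = 0.41 × 12.1 / 10.0660
   = 4.9610 / 10.0660 = 0.4928 m/s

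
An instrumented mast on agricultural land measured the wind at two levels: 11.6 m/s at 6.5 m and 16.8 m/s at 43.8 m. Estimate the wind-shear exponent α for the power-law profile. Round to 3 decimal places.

α ≈ 0.194

Power law: V₂/V₁ = (z₂/z₁)^α ⇒ α = ln(V₂/V₁) / ln(z₂/z₁)
α = ln(16.8/11.6) / ln(43.8/6.5) = ln(1.4483) / ln(6.7385)
  = 0.37037 / 1.90783 = 0.19413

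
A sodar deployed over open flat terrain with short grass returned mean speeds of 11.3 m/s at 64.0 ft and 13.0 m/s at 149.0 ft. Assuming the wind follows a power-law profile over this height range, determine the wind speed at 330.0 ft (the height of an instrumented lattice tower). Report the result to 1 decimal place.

First find α: α = ln(V₂/V₁)/ln(z₂/z₁) = ln(13.0/11.3)/ln(149.0/64.0) = 0.14015/0.84506 = 0.1658
Extrapolate from 149.0 ft to 330.0 ft: V₃ = 13.0 × (330.0/149.0)^0.1658 = 13.0 × 1.1410 = 14.8325 m/s

14.8 m/s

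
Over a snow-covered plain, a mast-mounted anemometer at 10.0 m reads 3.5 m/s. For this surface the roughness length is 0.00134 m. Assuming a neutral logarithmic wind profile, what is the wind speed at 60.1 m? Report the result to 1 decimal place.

Log law: V(z) ∝ ln(z/z₀), so V₂/V₁ = ln(z₂/z₀) / ln(z₁/z₀).
ln(60.1/0.00134) = 10.7111, ln(10.0/0.00134) = 8.9177
V₂ = 3.5 × 10.7111/8.9177 = 3.5 × 1.2011 = 4.2039 m/s

4.2 m/s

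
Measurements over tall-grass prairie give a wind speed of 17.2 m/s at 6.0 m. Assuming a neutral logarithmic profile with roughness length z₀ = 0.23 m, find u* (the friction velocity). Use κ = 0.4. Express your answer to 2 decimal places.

u* ≈ 2.11 m/s

Log law: V(z) = (u*/κ) · ln(z/z₀) ⇒ u* = κ · V / ln(z/z₀)
u* = 0.4 × 17.2 / ln(6.0/0.23) = 0.4 × 17.2 / 3.2614
   = 6.8800 / 3.2614 = 2.1095 m/s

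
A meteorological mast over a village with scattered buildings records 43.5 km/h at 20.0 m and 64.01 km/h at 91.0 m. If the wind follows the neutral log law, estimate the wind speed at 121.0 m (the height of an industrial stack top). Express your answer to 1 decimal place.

Log law: V ∝ ln(z/z₀). From the pair, with r = V₁/V₂ = 0.67958,
ln z₀ = (ln z₁ − r·ln z₂)/(1 − r) = (2.9957 − 0.67958×4.5109)/0.32042 = -0.2177 → z₀ = 0.8043 m
V₃ = V₁ · ln(z₃/z₀)/ln(z₁/z₀) = 43.5 × 5.0135/3.2135 = 67.8671 km/h

67.9 km/h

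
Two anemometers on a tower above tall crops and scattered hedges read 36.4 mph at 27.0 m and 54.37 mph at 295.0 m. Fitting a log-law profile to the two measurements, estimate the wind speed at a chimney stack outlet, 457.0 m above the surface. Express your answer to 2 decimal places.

Log law: V ∝ ln(z/z₀). From the pair, with r = V₁/V₂ = 0.66949,
ln z₀ = (ln z₁ − r·ln z₂)/(1 − r) = (3.2958 − 0.66949×5.6870)/0.33051 = -1.5476 → z₀ = 0.2127 m
V₃ = V₁ · ln(z₃/z₀)/ln(z₁/z₀) = 36.4 × 7.6723/4.8435 = 57.6595 mph

57.66 mph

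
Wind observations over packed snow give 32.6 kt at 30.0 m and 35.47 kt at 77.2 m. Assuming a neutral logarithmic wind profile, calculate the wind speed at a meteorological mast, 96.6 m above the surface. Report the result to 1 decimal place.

Log law: V ∝ ln(z/z₀). From the pair, with r = V₁/V₂ = 0.91909,
ln z₀ = (ln z₁ − r·ln z₂)/(1 − r) = (3.4012 − 0.91909×4.3464)/0.08091 = -7.3352 → z₀ = 0.0006521 m
V₃ = V₁ · ln(z₃/z₀)/ln(z₁/z₀) = 32.6 × 11.9058/10.7364 = 36.1507 kt

36.2 kt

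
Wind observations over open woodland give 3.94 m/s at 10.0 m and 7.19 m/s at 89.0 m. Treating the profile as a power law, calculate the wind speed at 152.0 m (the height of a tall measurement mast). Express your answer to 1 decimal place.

First find α: α = ln(V₂/V₁)/ln(z₂/z₁) = ln(7.19/3.94)/ln(89.0/10.0) = 0.60151/2.18605 = 0.2752
Extrapolate from 89.0 m to 152.0 m: V₃ = 7.19 × (152.0/89.0)^0.2752 = 7.19 × 1.1587 = 8.3309 m/s

8.3 m/s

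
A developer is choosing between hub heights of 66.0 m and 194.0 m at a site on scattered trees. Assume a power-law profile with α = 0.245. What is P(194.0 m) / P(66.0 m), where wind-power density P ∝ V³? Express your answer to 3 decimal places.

2.209

Speed ratio: V_B/V_A = (z_B/z_A)^α = (194.0/66.0)^0.245 = (2.9394)^0.245 = 1.30234
Power-density ratio: P_B/P_A = (V_B/V_A)³ = (1.30234)³ = 2.20887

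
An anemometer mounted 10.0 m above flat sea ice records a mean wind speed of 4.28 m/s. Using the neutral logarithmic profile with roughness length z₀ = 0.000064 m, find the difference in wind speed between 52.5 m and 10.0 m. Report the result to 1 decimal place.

0.6 m/s

Log law: V₂ = V₁ · ln(z₂/z₀)/ln(z₁/z₀) = 4.28 × 13.6174/11.9592 = 4.8735 m/s
ΔV = 4.8735 − 4.28 = 0.5935 m/s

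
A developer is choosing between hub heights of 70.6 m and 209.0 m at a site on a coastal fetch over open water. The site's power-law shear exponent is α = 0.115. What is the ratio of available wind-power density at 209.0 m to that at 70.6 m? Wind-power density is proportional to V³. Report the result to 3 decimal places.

1.454

Speed ratio: V_B/V_A = (z_B/z_A)^α = (209.0/70.6)^0.115 = (2.9603)^0.115 = 1.13293
Power-density ratio: P_B/P_A = (V_B/V_A)³ = (1.13293)³ = 1.45416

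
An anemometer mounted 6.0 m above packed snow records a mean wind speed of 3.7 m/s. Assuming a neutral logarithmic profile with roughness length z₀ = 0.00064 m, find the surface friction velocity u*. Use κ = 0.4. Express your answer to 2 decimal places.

Log law: V(z) = (u*/κ) · ln(z/z₀) ⇒ u* = κ · V / ln(z/z₀)
u* = 0.4 × 3.7 / ln(6.0/0.00064) = 0.4 × 3.7 / 9.1458
   = 1.4800 / 9.1458 = 0.1618 m/s

u* ≈ 0.16 m/s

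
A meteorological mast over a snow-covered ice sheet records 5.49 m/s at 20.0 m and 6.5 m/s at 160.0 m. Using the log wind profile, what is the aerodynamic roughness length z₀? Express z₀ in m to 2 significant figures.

z₀ ≈ 0.00025 m

Log law: V(z) ∝ ln(z/z₀). With r = V₁/V₂ = 5.49/6.5 = 0.84462,
r · ln(z₂/z₀) = ln(z₁/z₀) ⇒ ln z₀ = (ln z₁ − r·ln z₂)/(1 − r)
ln z₀ = (2.99573 − 0.84462×5.07517) / 0.15538 = -8.3074
z₀ = exp(-8.3074) = 0.0002467 m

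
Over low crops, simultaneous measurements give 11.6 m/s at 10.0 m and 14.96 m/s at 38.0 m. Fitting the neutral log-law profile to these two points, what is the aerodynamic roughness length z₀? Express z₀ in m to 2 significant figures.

z₀ ≈ 0.100 m

Log law: V(z) ∝ ln(z/z₀). With r = V₁/V₂ = 11.6/14.96 = 0.77540,
r · ln(z₂/z₀) = ln(z₁/z₀) ⇒ ln z₀ = (ln z₁ − r·ln z₂)/(1 − r)
ln z₀ = (2.30259 − 0.77540×3.63759) / 0.22460 = -2.3063
z₀ = exp(-2.3063) = 0.09962 m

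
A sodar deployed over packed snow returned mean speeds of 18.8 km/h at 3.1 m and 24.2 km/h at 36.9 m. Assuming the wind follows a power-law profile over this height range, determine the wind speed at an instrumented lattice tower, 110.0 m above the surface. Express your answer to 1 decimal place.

27.1 km/h

First find α: α = ln(V₂/V₁)/ln(z₂/z₁) = ln(24.2/18.8)/ln(36.9/3.1) = 0.25250/2.47681 = 0.1019
Extrapolate from 36.9 m to 110.0 m: V₃ = 24.2 × (110.0/36.9)^0.1019 = 24.2 × 1.1178 = 27.0504 km/h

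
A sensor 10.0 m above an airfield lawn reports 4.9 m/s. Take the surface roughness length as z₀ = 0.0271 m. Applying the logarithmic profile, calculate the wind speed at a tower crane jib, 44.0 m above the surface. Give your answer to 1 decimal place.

Log law: V(z) ∝ ln(z/z₀), so V₂/V₁ = ln(z₂/z₀) / ln(z₁/z₀).
ln(44.0/0.0271) = 7.3924, ln(10.0/0.0271) = 5.9108
V₂ = 4.9 × 7.3924/5.9108 = 4.9 × 1.2507 = 6.1282 m/s

6.1 m/s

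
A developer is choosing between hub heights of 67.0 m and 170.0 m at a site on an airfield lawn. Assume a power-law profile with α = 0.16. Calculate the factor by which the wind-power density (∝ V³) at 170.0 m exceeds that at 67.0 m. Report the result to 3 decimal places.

Speed ratio: V_B/V_A = (z_B/z_A)^α = (170.0/67.0)^0.16 = (2.5373)^0.16 = 1.16065
Power-density ratio: P_B/P_A = (V_B/V_A)³ = (1.16065)³ = 1.56351

1.564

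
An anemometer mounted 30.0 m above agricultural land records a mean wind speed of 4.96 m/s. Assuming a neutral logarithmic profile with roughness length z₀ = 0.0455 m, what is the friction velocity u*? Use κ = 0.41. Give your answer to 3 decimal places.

u* ≈ 0.313 m/s

Log law: V(z) = (u*/κ) · ln(z/z₀) ⇒ u* = κ · V / ln(z/z₀)
u* = 0.41 × 4.96 / ln(30.0/0.0455) = 0.41 × 4.96 / 6.4912
   = 2.0336 / 6.4912 = 0.3133 m/s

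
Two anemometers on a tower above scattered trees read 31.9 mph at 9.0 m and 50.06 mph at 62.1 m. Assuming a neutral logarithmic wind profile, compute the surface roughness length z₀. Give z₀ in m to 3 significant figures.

Log law: V(z) ∝ ln(z/z₀). With r = V₁/V₂ = 31.9/50.06 = 0.63724,
r · ln(z₂/z₀) = ln(z₁/z₀) ⇒ ln z₀ = (ln z₁ − r·ln z₂)/(1 − r)
ln z₀ = (2.19722 − 0.63724×4.12875) / 0.36276 = -1.1957
z₀ = exp(-1.1957) = 0.3025 m

z₀ ≈ 0.302 m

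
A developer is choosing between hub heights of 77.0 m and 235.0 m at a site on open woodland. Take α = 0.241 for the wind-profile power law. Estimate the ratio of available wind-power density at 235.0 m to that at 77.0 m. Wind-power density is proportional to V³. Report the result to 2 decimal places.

Speed ratio: V_B/V_A = (z_B/z_A)^α = (235.0/77.0)^0.241 = (3.0519)^0.241 = 1.30853
Power-density ratio: P_B/P_A = (V_B/V_A)³ = (1.30853)³ = 2.24052

2.24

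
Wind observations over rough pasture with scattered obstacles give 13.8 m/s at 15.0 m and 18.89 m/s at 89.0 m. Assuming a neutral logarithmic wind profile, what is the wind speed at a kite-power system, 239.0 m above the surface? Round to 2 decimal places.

21.71 m/s

Log law: V ∝ ln(z/z₀). From the pair, with r = V₁/V₂ = 0.73055,
ln z₀ = (ln z₁ − r·ln z₂)/(1 − r) = (2.7081 − 0.73055×4.4886)/0.26945 = -2.1195 → z₀ = 0.1201 m
V₃ = V₁ · ln(z₃/z₀)/ln(z₁/z₀) = 13.8 × 7.5959/4.8275 = 21.7138 m/s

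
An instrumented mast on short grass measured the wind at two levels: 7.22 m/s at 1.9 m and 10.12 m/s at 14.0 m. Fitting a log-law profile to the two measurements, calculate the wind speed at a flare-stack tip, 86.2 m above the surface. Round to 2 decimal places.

12.76 m/s

Log law: V ∝ ln(z/z₀). From the pair, with r = V₁/V₂ = 0.71344,
ln z₀ = (ln z₁ − r·ln z₂)/(1 − r) = (0.6419 − 0.71344×2.6391)/0.28656 = -4.3305 → z₀ = 0.01316 m
V₃ = V₁ · ln(z₃/z₀)/ln(z₁/z₀) = 7.22 × 8.7872/4.9723 = 12.7592 m/s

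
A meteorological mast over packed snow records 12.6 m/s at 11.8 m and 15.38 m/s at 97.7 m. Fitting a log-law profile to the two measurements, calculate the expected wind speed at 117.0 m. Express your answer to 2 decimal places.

15.62 m/s

Log law: V ∝ ln(z/z₀). From the pair, with r = V₁/V₂ = 0.81925,
ln z₀ = (ln z₁ − r·ln z₂)/(1 − r) = (2.4681 − 0.81925×4.5819)/0.18075 = -7.1124 → z₀ = 0.0008149 m
V₃ = V₁ · ln(z₃/z₀)/ln(z₁/z₀) = 12.6 × 11.8746/9.5805 = 15.6171 m/s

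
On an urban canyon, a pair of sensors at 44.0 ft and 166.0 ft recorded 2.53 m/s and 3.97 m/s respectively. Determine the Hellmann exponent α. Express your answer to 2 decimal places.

α ≈ 0.34

Power law: V₂/V₁ = (z₂/z₁)^α ⇒ α = ln(V₂/V₁) / ln(z₂/z₁)
α = ln(3.97/2.53) / ln(166.0/44.0) = ln(1.5692) / ln(3.7727)
  = 0.45055 / 1.32780 = 0.33932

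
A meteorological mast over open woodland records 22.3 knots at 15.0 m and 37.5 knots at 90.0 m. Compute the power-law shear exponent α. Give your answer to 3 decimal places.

α ≈ 0.290

Power law: V₂/V₁ = (z₂/z₁)^α ⇒ α = ln(V₂/V₁) / ln(z₂/z₁)
α = ln(37.5/22.3) / ln(90.0/15.0) = ln(1.6816) / ln(6.0000)
  = 0.51975 / 1.79176 = 0.29008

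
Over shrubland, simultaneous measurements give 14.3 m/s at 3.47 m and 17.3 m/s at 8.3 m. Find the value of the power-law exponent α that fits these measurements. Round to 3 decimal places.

α ≈ 0.218

Power law: V₂/V₁ = (z₂/z₁)^α ⇒ α = ln(V₂/V₁) / ln(z₂/z₁)
α = ln(17.3/14.3) / ln(8.3/3.47) = ln(1.2098) / ln(2.3919)
  = 0.19045 / 0.87210 = 0.21838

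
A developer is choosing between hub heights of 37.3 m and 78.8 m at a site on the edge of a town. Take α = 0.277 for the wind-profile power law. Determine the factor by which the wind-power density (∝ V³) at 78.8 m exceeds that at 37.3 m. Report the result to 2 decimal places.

Speed ratio: V_B/V_A = (z_B/z_A)^α = (78.8/37.3)^0.277 = (2.1126)^0.277 = 1.23020
Power-density ratio: P_B/P_A = (V_B/V_A)³ = (1.23020)³ = 1.86176

1.86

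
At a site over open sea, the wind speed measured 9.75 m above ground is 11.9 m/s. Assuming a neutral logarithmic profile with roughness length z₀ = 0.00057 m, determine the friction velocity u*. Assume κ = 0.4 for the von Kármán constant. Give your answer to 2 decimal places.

u* ≈ 0.49 m/s

Log law: V(z) = (u*/κ) · ln(z/z₀) ⇒ u* = κ · V / ln(z/z₀)
u* = 0.4 × 11.9 / ln(9.75/0.00057) = 0.4 × 11.9 / 9.7471
   = 4.7600 / 9.7471 = 0.4883 m/s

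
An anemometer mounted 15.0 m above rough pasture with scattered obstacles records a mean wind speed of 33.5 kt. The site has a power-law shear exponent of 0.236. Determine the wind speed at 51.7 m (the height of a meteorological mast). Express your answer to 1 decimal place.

44.9 kt

Power-law profile: V₂ = V₁ · (z₂/z₁)^α
V₂ = 33.5 × (51.7/15.0)^0.236 = 33.5 × (3.4467)^0.236
    = 33.5 × 1.3391 = 44.8612 kt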